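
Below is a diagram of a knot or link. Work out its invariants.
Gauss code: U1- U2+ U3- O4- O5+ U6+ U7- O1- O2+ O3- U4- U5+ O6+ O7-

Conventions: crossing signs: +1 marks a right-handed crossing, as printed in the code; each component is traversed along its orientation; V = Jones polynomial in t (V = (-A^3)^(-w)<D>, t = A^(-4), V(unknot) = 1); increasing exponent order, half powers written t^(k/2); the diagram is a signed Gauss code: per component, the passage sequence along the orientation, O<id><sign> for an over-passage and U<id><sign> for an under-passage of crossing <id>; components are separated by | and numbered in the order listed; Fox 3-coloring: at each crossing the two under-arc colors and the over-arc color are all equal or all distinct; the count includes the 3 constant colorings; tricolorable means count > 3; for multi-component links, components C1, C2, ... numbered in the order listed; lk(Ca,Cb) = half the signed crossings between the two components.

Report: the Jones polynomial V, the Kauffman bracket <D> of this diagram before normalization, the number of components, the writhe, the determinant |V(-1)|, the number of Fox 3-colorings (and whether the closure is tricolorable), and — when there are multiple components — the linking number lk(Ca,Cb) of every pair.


Jones polynomial: V(t) = 1
<D> = -A^-3; writhe -1
components 1, writhe -1 (7 crossings)
3-colorings: 3 of 3^7, det 1 — not tricolorable
note: w = -1 shifts under R1 moves; the (-A^3)^(1) factor cancels that in V


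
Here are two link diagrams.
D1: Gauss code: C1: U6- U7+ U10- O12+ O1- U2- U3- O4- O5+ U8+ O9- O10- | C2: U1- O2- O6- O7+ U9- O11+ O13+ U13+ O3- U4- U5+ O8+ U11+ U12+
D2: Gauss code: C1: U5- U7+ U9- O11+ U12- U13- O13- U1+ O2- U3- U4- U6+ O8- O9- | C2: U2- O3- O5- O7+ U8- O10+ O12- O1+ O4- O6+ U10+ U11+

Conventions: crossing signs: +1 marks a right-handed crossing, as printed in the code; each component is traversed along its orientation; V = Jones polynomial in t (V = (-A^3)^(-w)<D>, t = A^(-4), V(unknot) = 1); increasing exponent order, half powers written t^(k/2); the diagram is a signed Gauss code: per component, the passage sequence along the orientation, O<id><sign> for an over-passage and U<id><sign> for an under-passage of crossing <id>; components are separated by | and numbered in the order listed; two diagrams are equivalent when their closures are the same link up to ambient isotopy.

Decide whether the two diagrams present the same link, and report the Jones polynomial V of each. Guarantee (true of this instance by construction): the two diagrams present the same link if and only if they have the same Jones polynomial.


equivalent: yes
V(D1) = -t^(-5/2) - t^(-1/2)  (w -1, c 13, <D> = A^-1 + A^7)
V(D2) = -t^(-5/2) - t^(-1/2)  (w -3, c 13, <D> = A^-7 + A)
why: Reidemeister moves carry D1 (13 crossings) to D2 (13)


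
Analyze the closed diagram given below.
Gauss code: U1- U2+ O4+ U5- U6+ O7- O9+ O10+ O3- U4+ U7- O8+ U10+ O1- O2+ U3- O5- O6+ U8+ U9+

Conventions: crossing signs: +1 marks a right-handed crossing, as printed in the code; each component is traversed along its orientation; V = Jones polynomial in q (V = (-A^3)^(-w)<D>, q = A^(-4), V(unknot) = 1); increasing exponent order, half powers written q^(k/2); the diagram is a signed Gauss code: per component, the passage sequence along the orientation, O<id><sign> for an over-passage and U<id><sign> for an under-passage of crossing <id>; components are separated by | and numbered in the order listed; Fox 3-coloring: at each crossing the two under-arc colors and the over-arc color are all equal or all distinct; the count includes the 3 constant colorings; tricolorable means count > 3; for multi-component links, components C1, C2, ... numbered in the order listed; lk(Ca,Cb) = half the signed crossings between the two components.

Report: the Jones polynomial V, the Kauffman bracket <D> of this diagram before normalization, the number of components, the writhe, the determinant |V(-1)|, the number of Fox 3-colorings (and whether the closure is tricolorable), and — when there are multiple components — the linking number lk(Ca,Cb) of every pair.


Jones polynomial: V(q) = 1
<D> = A^6; writhe +2
components 1, writhe +2 (10 crossings)
3-colorings: 3 of 3^10, det 1 — not tricolorable
note: w = +2 shifts under R1 moves; the (-A^3)^(-2) factor cancels that in V


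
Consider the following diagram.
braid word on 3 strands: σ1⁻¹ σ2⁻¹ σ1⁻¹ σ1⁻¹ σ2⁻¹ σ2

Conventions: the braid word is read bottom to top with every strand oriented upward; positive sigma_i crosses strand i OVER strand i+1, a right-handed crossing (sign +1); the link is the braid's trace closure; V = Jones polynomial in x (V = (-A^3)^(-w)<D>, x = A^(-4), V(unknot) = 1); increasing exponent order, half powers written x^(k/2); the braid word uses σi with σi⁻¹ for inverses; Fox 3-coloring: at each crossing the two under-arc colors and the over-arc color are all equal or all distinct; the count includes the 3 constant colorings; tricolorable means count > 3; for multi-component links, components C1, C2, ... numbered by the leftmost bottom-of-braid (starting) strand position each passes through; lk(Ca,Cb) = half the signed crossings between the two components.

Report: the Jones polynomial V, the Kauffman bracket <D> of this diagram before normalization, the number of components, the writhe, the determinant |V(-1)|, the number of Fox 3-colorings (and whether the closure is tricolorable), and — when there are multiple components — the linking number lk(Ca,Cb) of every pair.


V(x) = -x^-4 + x^-3 + x^-1
bracket: A^-8 + 1 - A^4, w = -4
1 component, writhe -4, over 6 crossings
det 3, colorings 9 of 3^6 — tricolorable
observation: inverse pairs cancel, leaving σ1⁻¹ σ2⁻¹ σ1⁻¹ σ1⁻¹


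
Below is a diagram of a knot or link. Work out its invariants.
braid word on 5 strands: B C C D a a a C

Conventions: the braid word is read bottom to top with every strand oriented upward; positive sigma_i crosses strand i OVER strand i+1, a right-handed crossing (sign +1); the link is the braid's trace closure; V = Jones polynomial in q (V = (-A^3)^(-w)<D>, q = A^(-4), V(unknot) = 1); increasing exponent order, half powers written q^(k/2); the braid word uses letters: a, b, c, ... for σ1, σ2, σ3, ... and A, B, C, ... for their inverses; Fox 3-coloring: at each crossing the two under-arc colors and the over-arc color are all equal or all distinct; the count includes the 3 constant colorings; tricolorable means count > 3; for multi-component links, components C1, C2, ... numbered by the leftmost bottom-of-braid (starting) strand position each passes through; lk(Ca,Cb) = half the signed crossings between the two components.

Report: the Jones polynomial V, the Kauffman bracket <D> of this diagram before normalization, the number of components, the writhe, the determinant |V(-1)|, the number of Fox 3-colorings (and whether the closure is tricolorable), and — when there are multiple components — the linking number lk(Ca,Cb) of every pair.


V(q) = -q^-3 + q^-2 - q^-1 + 3 - q + q^2 - q^3
bracket: -A^-18 + A^-14 - A^-10 + 3A^-6 - A^-2 + A^2 - A^6, w = -2
1 component, writhe -2, over 8 crossings
det 9, colorings 27 of 3^8 — tricolorable
observation: the span of V is 6, forcing >= 6 crossings in any diagram


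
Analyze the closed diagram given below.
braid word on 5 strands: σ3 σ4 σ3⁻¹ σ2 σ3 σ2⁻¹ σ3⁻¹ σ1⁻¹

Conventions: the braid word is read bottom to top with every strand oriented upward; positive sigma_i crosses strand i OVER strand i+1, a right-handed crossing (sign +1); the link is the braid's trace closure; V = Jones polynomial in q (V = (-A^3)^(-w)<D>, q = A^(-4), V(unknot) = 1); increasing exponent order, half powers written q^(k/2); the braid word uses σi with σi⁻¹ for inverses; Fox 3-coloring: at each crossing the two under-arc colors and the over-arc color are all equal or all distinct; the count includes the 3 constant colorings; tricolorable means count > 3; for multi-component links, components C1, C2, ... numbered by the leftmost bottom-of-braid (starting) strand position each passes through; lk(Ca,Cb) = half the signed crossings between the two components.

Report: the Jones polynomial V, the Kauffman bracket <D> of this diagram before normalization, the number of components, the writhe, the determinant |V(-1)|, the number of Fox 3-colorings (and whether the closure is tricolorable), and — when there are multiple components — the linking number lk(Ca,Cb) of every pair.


Jones polynomial: V(q) = 1
<D> = 1; writhe 0
components 1, writhe 0 (8 crossings)
3-colorings: 3 of 3^8, det 1 — not tricolorable
note: det 1 = |V(-1)|; not divisible by 3, so not tricolorable


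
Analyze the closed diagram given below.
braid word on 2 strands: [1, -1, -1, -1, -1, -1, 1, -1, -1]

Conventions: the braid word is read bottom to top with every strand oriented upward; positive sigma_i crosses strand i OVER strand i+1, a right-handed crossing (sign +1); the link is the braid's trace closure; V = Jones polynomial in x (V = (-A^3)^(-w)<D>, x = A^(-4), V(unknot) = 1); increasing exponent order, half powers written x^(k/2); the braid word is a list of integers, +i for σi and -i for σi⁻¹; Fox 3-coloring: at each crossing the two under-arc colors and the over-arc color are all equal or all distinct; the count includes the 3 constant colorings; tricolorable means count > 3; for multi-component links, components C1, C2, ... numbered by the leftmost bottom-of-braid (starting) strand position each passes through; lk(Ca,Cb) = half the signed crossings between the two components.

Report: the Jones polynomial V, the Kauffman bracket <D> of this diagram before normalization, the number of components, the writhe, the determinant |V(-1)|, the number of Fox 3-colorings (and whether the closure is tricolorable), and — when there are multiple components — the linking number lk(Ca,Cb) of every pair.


V(x) = -x^-7 + x^-6 - x^-5 + x^-4 + x^-2
bracket: -A^-7 - A + A^5 - A^9 + A^13, w = -5
1 component, writhe -5, over 9 crossings
det 5, colorings 3 of 3^9 — not tricolorable
observation: det 5 = |V(-1)|; not divisible by 3, so not tricolorable


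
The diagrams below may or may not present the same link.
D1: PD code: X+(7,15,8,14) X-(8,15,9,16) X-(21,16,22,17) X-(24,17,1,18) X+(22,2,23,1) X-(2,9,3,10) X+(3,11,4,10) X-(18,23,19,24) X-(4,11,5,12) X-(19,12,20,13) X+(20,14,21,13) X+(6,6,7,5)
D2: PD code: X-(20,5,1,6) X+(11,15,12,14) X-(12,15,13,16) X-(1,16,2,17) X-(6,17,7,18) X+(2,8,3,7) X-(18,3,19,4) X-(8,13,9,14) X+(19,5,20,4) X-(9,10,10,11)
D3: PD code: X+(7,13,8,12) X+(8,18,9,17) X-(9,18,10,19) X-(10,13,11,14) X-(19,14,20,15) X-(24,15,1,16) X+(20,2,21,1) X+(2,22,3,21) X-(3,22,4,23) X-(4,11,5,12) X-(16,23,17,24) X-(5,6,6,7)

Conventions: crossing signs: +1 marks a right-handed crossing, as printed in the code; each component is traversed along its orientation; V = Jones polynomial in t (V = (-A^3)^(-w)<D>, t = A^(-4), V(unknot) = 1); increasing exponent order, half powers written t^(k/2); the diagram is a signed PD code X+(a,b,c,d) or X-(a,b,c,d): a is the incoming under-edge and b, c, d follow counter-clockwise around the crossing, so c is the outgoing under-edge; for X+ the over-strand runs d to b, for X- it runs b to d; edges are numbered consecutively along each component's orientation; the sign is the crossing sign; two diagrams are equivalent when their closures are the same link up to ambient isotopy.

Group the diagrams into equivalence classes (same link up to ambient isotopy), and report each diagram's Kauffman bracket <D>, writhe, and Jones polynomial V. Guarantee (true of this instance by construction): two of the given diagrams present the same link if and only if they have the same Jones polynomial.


classes: {D1, D2, D3}
V(D1) = 1  [12 crossings, <D> = A^-6, w = -2]
D2 (bracket A^-12; 10 crossings at w = -4): V = 1
V(D3) = 1  [12 crossings, <D> = A^-12, w = -4]
note: all 3 diagrams share one V(t), hence one class


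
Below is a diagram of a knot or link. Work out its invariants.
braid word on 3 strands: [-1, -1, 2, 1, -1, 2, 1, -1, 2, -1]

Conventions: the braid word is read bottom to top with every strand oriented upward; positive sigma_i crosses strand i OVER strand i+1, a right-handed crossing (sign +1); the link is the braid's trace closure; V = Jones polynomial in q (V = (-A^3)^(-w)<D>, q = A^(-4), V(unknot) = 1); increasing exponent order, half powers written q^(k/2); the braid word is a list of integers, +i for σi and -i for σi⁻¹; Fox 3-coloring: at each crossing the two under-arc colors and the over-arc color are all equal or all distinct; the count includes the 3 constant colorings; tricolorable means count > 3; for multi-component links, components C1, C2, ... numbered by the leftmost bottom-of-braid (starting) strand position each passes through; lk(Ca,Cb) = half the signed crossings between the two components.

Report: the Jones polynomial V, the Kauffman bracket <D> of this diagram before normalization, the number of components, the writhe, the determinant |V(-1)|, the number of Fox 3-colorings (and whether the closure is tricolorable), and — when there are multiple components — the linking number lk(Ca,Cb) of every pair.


Jones polynomial: V(q) = -q^-3 + q^-2 - q^-1 + 3 - q + q^2 - q^3
<D> = -A^-12 + A^-8 - A^-4 + 3 - A^4 + A^8 - A^12; writhe 0
components 1, writhe 0 (10 crossings)
3-colorings: 27 of 3^10, det 9 — tricolorable
note: w = 0 shifts under R1 moves; the (-A^3)^(0) factor cancels that in V


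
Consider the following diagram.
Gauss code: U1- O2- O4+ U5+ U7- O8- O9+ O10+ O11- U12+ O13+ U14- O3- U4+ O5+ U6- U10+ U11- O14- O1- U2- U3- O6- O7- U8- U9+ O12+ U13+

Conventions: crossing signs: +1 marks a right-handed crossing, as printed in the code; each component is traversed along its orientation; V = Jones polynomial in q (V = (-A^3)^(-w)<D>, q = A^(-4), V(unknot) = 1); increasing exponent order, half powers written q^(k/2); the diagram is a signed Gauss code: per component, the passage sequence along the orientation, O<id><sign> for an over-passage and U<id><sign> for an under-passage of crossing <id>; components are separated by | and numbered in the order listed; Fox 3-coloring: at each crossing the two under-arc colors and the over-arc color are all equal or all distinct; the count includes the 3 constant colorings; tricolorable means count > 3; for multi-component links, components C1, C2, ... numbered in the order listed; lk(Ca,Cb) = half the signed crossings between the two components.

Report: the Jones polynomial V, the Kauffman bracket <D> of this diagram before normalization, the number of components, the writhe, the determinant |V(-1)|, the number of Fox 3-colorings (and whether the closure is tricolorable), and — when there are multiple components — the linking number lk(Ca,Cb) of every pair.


Jones polynomial: V(q) = -q^-5 + q^-4 - q^-3 + 2q^-2 - q^-1 + 2 - q
<D> = -A^-10 + 2A^-6 - A^-2 + 2A^2 - A^6 + A^10 - A^14; writhe -2
components 1, writhe -2 (14 crossings)
3-colorings: 9 of 3^14, det 9 — tricolorable
note: |V(-1)| = 9: so tricolorable, since 3 divides 9


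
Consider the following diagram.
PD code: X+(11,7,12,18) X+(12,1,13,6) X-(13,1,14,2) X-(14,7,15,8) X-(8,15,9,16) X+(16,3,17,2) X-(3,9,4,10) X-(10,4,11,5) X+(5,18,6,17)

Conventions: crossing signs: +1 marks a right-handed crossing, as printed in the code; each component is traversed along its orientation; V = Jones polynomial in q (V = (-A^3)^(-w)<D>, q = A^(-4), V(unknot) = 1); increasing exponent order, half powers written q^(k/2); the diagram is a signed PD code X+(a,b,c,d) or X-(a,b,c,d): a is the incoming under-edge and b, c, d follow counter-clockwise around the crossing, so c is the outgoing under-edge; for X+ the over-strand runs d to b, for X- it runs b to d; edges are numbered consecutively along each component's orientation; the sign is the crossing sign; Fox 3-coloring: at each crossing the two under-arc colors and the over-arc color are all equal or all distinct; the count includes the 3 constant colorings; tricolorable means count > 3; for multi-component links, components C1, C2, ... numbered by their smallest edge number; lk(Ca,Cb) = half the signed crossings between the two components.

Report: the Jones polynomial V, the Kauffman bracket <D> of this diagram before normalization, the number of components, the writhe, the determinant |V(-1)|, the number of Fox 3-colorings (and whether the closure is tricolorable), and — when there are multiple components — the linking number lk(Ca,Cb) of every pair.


Jones polynomial: V(q) = q^(-7/2) - 2q^(-5/2) + q^(-3/2) - 2q^(-1/2) + q^(1/2) - q^(3/2)
<D> = A^-9 - A^-5 + 2A^-1 - A^3 + 2A^7 - A^11; writhe -1
components 2, writhe -1 (9 crossings)
linking number lk(C1,C2) = 0
3-colorings: 3 of 3^9, det 8 — not tricolorable
note: every pair of the 2 components has lk = 0


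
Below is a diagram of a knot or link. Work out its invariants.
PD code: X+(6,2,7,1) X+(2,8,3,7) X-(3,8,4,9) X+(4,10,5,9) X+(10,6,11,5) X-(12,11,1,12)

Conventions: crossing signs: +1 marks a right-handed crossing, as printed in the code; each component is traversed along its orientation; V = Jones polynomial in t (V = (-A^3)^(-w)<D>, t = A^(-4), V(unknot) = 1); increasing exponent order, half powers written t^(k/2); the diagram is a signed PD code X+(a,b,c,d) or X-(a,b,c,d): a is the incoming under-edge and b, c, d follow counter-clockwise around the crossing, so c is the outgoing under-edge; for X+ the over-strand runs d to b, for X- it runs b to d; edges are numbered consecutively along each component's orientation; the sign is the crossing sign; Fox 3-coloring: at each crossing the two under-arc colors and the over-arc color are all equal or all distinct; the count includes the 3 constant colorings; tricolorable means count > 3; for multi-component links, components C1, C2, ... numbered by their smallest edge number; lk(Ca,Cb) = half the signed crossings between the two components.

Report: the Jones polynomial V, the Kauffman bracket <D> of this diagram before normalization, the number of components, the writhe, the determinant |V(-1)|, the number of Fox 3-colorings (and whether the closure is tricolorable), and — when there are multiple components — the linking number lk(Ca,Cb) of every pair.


V = t + t^3 - t^4
<D> = -A^-10 + A^-6 + A^2 (w = +2)
1 component over 6 crossings, w = +2
9 Fox colorings among 3^6, |V(-1)| = 3: tricolorable
why: V spans 3 powers of t: at least 3 crossings in any diagram


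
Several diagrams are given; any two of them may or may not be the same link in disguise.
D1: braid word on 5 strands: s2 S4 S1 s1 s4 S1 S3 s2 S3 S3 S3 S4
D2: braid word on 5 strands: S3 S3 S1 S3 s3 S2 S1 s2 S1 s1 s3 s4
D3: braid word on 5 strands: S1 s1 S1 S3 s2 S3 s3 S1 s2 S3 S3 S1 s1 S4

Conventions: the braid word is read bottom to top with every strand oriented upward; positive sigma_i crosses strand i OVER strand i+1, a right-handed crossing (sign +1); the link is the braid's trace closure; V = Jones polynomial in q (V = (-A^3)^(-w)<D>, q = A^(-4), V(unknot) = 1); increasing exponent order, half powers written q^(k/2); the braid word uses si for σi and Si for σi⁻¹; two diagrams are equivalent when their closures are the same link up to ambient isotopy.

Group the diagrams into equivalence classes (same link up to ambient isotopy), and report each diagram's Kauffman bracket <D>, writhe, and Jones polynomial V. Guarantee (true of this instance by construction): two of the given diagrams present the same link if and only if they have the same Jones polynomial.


grouping into links: {D1} | {D2} | {D3}
V(D1) = q^-5 - 2q^-4 + 2q^-3 - 2q^-2 + 2q^-1 - 1 + q  (w -4, c 12, <D> = A^-16 - A^-12 + 2A^-8 - 2A^-4 + 2 - 2A^4 + A^8)
V(D2) = 1  [12 crossings, <D> = A^-6, w = -2]
V(D3) = -q^-6 + 2q^-5 - 2q^-4 + 3q^-3 - 3q^-2 + 2q^-1 - 1 + q  [14 crossings, <D> = A^-16 - A^-12 + 2A^-8 - 3A^-4 + 3 - 2A^4 + 2A^8 - A^12, w = -4]
why: 3 values of V(q) split the 3 diagrams


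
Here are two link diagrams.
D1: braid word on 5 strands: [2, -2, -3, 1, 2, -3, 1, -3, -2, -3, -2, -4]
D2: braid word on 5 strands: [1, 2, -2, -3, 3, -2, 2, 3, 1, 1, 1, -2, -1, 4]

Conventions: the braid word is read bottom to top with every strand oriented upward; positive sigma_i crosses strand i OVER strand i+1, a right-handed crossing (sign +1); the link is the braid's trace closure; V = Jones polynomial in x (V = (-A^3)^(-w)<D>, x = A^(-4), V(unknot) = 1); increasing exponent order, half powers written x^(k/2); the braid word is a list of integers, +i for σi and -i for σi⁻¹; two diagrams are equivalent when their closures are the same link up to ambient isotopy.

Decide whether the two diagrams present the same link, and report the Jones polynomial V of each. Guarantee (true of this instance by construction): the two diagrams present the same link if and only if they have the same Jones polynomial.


equivalent: no
V(D1) = -x^-6 + x^-5 - x^-4 + 2x^-3 - x^-2 + x^-1  (w -4, c 12, <D> = A^-8 - A^-4 + 2 - A^4 + A^8 - A^12)
V(D2) = x + x^3 - x^4  (w +4, c 14, <D> = -A^-4 + 1 + A^8)
why: 2 values of V(x) split the 2 diagrams


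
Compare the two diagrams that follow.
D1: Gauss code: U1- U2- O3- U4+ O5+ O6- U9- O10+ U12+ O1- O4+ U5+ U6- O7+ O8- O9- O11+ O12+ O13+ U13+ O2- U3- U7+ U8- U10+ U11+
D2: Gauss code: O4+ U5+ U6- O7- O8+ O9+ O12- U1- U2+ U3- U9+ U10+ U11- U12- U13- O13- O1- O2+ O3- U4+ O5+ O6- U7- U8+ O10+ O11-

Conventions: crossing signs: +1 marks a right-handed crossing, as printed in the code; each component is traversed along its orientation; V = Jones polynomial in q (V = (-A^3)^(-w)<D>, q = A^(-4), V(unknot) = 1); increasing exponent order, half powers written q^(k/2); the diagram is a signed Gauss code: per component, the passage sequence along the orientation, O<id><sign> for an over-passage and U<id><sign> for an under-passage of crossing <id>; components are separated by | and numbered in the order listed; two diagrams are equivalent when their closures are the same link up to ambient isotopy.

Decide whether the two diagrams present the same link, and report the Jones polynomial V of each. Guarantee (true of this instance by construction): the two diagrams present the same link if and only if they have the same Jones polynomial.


same link: yes
V(D1) = 1  [13 crossings, <D> = -A^3, w = +1]
D2 (bracket -A^-3; 13 crossings at w = -1): V = 1
note: from 13 to 13 crossings by R-moves: one link, two diagrams


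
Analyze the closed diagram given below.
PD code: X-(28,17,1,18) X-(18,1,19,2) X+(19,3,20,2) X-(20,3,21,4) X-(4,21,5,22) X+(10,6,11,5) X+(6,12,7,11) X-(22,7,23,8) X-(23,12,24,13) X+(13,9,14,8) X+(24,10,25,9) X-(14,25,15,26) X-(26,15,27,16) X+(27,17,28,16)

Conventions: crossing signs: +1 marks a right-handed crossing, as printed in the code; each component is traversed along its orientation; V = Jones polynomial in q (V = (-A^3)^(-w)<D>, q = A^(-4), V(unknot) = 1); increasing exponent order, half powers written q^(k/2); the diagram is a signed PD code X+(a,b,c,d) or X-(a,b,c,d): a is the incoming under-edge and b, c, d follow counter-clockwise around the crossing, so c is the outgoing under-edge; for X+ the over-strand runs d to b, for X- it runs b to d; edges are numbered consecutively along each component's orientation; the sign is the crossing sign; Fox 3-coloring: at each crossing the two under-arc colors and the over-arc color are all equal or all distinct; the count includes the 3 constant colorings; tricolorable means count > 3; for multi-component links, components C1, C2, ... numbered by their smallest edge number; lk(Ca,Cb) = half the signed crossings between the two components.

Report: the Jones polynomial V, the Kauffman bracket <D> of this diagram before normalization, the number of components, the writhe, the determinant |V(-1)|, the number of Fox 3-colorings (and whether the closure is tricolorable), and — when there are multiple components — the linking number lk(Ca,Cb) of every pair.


V(q) = -q^-6 + q^-5 - 2q^-4 + 3q^-3 - 2q^-2 + 3q^-1 - 1 + q - q^2
bracket: -A^-14 + A^-10 - A^-6 + 3A^-2 - 2A^2 + 3A^6 - 2A^10 + A^14 - A^18, w = -2
1 component, writhe -2, over 14 crossings
det 15, colorings 9 of 3^14 — tricolorable
observation: w = -2 (over 14 crossings) is diagram-only; (-A^3)^(2) removes it from V


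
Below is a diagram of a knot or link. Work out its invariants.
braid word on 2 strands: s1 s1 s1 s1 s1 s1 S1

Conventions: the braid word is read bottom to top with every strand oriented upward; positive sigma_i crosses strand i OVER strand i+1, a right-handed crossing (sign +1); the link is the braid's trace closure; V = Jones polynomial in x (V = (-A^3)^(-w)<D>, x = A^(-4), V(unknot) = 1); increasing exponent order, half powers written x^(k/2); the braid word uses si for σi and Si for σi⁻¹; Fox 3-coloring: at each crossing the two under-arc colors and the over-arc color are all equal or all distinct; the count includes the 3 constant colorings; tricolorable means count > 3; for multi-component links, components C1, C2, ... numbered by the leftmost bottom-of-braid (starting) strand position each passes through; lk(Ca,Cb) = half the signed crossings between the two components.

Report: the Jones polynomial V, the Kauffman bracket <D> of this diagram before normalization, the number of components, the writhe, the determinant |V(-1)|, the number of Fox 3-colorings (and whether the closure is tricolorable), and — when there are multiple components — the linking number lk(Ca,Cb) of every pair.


V = x^2 + x^4 - x^5 + x^6 - x^7
<D> = A^-13 - A^-9 + A^-5 - A^-1 - A^7 (w = +5)
1 component over 7 crossings, w = +5
3 Fox colorings among 3^7, |V(-1)| = 5: not tricolorable
why: det 5 = |V(-1)|; not divisible by 3, so not tricolorable


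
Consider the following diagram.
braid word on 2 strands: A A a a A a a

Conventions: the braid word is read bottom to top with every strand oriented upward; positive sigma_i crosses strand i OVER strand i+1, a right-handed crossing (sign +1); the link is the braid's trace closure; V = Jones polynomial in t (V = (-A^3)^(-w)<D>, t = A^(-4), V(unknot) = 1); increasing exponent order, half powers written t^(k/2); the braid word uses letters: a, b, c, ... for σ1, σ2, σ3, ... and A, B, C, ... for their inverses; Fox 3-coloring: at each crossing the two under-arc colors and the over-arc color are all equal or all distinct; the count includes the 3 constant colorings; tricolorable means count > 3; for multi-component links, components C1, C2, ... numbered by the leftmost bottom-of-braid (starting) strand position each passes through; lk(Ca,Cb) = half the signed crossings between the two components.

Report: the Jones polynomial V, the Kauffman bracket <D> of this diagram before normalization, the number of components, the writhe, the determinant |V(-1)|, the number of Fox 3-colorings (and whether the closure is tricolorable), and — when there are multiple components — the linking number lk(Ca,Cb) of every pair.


V = 1
<D> = -A^3 (w = +1)
1 component over 7 crossings, w = +1
3 Fox colorings among 3^7, |V(-1)| = 1: not tricolorable
why: |V(-1)| = 1: so not tricolorable, since 3 does not divide 1


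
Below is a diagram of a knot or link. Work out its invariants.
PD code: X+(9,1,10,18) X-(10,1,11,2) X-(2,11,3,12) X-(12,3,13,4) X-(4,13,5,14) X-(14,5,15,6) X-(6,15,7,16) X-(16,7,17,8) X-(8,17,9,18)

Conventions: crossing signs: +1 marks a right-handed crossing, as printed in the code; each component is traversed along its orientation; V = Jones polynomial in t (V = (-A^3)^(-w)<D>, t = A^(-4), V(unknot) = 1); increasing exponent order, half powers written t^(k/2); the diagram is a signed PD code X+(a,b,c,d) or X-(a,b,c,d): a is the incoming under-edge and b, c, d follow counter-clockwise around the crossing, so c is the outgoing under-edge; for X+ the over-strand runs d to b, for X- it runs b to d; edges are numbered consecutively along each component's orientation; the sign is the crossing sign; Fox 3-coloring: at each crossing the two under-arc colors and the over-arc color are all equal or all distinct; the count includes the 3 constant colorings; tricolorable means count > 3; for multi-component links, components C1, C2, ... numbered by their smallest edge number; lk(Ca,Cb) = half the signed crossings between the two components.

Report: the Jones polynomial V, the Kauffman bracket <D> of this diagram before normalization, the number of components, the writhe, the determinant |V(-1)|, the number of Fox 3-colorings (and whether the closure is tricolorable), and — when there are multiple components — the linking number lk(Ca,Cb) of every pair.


Jones polynomial: V(t) = -t^-10 + t^-9 - t^-8 + t^-7 - t^-6 + t^-5 + t^-3
<D> = -A^-9 - A^-1 + A^3 - A^7 + A^11 - A^15 + A^19; writhe -7
components 1, writhe -7 (9 crossings)
3-colorings: 3 of 3^9, det 7 — not tricolorable
note: w = -7 shifts under R1 moves; the (-A^3)^(7) factor cancels that in V


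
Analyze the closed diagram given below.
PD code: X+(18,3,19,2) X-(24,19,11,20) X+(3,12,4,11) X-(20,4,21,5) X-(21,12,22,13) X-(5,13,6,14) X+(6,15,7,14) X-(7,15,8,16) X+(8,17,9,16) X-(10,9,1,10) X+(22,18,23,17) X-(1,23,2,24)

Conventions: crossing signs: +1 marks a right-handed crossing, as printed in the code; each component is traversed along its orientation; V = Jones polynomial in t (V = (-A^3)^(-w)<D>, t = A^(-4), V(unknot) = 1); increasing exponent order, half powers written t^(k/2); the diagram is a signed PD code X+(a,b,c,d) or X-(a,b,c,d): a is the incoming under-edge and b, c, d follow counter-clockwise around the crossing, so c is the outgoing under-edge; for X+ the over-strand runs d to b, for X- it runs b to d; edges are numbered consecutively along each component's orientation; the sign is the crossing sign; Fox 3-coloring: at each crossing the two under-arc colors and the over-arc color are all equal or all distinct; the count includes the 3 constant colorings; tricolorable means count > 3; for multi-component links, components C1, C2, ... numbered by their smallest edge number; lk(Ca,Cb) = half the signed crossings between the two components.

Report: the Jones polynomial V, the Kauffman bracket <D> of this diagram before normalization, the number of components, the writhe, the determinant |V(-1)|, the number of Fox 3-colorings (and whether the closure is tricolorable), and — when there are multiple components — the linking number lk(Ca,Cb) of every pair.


V = t^(-7/2) - 2t^(-5/2) + t^(-3/2) - 2t^(-1/2) + t^(1/2) - t^(3/2)
<D> = -A^-12 + A^-8 - 2A^-4 + 1 - 2A^4 + A^8 (w = -2)
2 components over 12 crossings, w = -2
lk(C1,C2): 0
3 Fox colorings among 3^12, |V(-1)| = 8: not tricolorable
why: span 5 respects span(V) <= c + mu - 1 = 13 for this 2-component diagram


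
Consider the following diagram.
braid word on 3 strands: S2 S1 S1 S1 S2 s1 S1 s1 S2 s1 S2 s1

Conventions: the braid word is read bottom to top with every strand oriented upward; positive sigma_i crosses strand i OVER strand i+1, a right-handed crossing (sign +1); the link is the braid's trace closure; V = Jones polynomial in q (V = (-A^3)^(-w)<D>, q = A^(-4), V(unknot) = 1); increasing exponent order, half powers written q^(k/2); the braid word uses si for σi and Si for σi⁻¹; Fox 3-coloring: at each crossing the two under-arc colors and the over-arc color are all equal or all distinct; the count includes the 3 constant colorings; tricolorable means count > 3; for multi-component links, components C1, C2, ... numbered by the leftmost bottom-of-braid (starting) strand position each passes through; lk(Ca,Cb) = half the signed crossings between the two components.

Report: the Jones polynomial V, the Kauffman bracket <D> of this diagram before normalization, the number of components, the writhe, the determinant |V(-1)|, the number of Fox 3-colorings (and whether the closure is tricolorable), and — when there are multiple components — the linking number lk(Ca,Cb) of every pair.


V = -q^-8 + 3q^-7 - 5q^-6 + 6q^-5 - 7q^-4 + 7q^-3 - 5q^-2 + 4q^-1 - 1
<D> = -A^-12 + 4A^-8 - 5A^-4 + 7 - 7A^4 + 6A^8 - 5A^12 + 3A^16 - A^20 (w = -4)
1 component over 12 crossings, w = -4
9 Fox colorings among 3^12, |V(-1)| = 39: tricolorable
why: free reduction leaves σ2⁻¹ σ1⁻¹ σ1⁻¹ σ1⁻¹ σ2⁻¹ σ1 σ2⁻¹ σ1 σ2⁻¹ σ1 of the original 12 letters


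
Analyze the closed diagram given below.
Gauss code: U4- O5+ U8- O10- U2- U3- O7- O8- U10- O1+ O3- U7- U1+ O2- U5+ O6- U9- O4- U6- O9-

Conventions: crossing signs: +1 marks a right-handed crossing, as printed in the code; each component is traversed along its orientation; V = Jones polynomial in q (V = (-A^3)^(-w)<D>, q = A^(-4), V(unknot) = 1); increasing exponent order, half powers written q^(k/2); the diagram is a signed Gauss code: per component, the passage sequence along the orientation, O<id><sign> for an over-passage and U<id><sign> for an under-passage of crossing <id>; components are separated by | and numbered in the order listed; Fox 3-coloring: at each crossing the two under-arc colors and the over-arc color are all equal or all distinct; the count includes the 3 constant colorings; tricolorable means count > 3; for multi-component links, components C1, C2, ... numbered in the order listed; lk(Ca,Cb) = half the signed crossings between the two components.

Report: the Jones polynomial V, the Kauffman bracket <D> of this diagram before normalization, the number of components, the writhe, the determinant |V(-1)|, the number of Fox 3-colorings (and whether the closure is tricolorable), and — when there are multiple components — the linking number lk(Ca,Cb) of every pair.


Jones polynomial: V(q) = q^-10 - 2q^-9 + 2q^-8 - 4q^-7 + 4q^-6 - 3q^-5 + 3q^-4 - q^-3 + q^-2
<D> = A^-10 - A^-6 + 3A^-2 - 3A^2 + 4A^6 - 4A^10 + 2A^14 - 2A^18 + A^22; writhe -6
components 1, writhe -6 (10 crossings)
3-colorings: 9 of 3^10, det 21 — tricolorable
note: |V(-1)| = 21: so tricolorable, since 3 divides 21


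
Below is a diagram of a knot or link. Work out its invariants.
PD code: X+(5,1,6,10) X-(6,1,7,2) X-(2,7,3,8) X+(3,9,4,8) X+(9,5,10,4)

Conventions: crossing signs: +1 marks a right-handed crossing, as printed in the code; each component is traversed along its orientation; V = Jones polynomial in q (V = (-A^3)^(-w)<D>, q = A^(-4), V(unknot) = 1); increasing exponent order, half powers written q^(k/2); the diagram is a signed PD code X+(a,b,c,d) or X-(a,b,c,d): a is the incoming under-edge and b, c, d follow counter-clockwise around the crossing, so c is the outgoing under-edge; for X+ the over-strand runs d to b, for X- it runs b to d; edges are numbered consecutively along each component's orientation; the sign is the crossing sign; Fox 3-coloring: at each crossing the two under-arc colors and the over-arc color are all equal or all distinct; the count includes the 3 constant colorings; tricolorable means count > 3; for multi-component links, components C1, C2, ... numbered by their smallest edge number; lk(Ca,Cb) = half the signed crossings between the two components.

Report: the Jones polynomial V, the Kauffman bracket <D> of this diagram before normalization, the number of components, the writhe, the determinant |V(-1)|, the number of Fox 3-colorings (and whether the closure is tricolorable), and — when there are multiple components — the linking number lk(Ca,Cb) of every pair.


V(q) = 1
bracket: -A^3, w = +1
1 component, writhe +1, over 5 crossings
det 1, colorings 3 of 3^5 — not tricolorable
observation: |V(-1)| = 1: so not tricolorable, since 3 does not divide 1


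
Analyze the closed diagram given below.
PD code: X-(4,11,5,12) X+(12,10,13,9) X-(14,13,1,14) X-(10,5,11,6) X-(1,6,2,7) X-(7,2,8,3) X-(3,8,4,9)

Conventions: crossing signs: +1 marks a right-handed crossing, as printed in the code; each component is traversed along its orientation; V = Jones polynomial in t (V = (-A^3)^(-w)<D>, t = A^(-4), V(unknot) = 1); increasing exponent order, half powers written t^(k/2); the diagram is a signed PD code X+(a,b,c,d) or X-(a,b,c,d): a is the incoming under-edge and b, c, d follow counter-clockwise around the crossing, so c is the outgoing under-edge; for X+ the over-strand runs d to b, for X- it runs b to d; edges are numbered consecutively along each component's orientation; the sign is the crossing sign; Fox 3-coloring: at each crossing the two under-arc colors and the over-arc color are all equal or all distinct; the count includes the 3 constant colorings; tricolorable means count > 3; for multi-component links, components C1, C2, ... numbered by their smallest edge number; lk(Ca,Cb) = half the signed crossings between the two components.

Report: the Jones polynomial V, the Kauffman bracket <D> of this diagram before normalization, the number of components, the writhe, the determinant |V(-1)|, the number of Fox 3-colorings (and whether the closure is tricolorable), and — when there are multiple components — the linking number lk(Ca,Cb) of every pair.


V = -t^-6 + t^-5 - t^-4 + 2t^-3 - t^-2 + t^-1
<D> = -A^-11 + A^-7 - 2A^-3 + A - A^5 + A^9 (w = -5)
1 component over 7 crossings, w = -5
3 Fox colorings among 3^7, |V(-1)| = 7: not tricolorable
why: V spans 5 powers of t: at least 5 crossings in any diagram


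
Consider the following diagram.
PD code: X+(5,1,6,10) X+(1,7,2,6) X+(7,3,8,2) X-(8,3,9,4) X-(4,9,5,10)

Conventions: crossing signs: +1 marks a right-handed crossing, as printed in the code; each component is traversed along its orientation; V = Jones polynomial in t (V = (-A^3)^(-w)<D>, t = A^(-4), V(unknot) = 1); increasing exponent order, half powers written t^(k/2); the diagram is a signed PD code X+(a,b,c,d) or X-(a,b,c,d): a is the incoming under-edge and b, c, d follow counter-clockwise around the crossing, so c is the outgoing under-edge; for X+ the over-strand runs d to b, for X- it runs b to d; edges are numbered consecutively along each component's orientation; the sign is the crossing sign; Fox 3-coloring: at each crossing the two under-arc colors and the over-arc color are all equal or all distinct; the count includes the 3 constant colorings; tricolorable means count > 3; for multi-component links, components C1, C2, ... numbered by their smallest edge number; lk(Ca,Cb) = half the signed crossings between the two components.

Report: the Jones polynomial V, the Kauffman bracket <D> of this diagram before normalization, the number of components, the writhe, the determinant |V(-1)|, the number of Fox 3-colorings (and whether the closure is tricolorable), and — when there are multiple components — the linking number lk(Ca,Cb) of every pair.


V = 1
<D> = -A^3 (w = +1)
1 component over 5 crossings, w = +1
3 Fox colorings among 3^5, |V(-1)| = 1: not tricolorable
why: det 1 = |V(-1)|; not divisible by 3, so not tricolorable


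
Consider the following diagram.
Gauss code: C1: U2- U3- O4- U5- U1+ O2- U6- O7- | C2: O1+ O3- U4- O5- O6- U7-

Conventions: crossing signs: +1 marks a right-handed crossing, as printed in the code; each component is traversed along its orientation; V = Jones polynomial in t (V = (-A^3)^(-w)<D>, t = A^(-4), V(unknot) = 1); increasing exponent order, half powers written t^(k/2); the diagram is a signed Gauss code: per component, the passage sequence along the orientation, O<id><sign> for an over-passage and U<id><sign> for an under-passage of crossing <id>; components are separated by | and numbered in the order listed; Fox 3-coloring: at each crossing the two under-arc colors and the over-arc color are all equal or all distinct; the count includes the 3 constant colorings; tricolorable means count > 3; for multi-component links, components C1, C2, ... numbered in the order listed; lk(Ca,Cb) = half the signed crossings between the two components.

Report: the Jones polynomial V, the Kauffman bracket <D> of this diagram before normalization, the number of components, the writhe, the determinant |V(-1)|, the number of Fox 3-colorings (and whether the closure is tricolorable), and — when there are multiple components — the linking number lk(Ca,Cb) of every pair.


Jones polynomial: V(t) = -t^(-15/2) + 2t^(-13/2) - 2t^(-11/2) + 2t^(-9/2) - 3t^(-7/2) + t^(-5/2) - t^(-3/2)
<D> = A^-9 - A^-5 + 3A^-1 - 2A^3 + 2A^7 - 2A^11 + A^15; writhe -5
components 2, writhe -5 (7 crossings)
linking number lk(C1,C2) = -2
3-colorings: 9 of 3^7, det 12 — tricolorable
note: det 12 = |V(-1)|; divisible by 3, so tricolorable
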